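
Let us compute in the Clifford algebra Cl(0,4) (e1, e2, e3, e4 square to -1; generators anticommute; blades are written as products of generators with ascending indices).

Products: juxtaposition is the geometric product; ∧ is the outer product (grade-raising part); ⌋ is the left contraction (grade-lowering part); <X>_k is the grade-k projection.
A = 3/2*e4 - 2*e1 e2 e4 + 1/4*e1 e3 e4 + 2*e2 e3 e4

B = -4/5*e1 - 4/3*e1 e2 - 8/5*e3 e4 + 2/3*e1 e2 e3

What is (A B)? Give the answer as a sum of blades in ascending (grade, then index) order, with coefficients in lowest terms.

step 1: 2/5*e1 + 16/5*e2 - 12/5*e3 - 8/3*e4 + 38/15*e1 e4 - 53/30*e2 e4 - 17/15*e3 e4 + 16/5*e1 e2 e3 - 2*e1 e2 e4 - 8/3*e1 e3 e4 + 1/3*e2 e3 e4 + 3/5*e1 e2 e3 e4
Answer: 2/5*e1 + 16/5*e2 - 12/5*e3 - 8/3*e4 + 38/15*e1 e4 - 53/30*e2 e4 - 17/15*e3 e4 + 16/5*e1 e2 e3 - 2*e1 e2 e4 - 8/3*e1 e3 e4 + 1/3*e2 e3 e4 + 3/5*e1 e2 e3 e4


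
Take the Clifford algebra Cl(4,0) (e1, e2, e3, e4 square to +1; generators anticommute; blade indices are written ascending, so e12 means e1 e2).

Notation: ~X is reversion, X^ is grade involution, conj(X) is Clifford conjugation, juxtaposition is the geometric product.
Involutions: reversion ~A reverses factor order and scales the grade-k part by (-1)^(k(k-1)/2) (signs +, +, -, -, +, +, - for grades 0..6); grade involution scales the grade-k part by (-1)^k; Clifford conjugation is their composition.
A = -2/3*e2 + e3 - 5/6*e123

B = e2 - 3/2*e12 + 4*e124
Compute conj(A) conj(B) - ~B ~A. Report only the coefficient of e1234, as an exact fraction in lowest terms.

first term: -2/3 - e1 + 5/4*e3 - 5/6*e13 - 8/3*e14 - e23 + 10/3*e34 - 3/2*e123 - 4*e1234
second term: -2/3 - e1 - 5/4*e3 - 5/6*e13 - 8/3*e14 + e23 - 10/3*e34 + 3/2*e123 + 4*e1234
Answer: -8


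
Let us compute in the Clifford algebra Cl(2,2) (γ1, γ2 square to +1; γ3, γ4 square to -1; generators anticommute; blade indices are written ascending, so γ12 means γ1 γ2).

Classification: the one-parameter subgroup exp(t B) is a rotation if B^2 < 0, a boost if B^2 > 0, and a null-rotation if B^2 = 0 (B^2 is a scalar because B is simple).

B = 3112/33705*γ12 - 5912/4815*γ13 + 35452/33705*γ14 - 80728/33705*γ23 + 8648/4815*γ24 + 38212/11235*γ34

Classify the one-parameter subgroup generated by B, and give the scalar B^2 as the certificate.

B^2 term by term: the squares give (3112/33705)^2*(γ12)^2 + (-5912/4815)^2*(γ13)^2 + (35452/33705)^2*(γ14)^2 + (-80728/33705)^2*(γ23)^2 + (8648/4815)^2*(γ24)^2 + (38212/11235)^2*(γ34)^2 = 9684544/1136027025*(-1) + 34951744/23184225*(+1) + 1256844304/1136027025*(+1) + 6517009984/1136027025*(+1) + 74787904/23184225*(+1) + 1460156944/126225225*(-1) = 0 (each basis 2-blade squares to minus the product of its generators' squares); cross terms between blades sharing an index anticommute and cancel; the commuting (index-disjoint) pairs give grade-4 terms 2*c*c'*(blade product), which cancel blade by blade — γ1234: 237831488/378675675 + 102253952/23184225 - 5723938112/1136027025 = 0 — confirming B is simple. So B^2 = 0.
Answer: null-rotation, certificate B^2 = 0. One invariant decides it: the square 0 survives every conjugation, and its sign is exactly the classification.


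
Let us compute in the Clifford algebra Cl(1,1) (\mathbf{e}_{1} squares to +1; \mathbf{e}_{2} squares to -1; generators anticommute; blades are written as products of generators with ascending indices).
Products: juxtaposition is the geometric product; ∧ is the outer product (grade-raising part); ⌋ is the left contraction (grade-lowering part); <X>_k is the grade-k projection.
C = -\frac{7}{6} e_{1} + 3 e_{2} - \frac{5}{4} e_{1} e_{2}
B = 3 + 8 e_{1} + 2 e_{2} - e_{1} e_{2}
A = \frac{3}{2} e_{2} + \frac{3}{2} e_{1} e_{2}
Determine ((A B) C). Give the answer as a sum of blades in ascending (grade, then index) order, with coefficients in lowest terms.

step 1: -\frac{9}{2} - \frac{9}{2} e_{1} - \frac{15}{2} e_{2} - \frac{15}{2} e_{1} e_{2}
step 2: \frac{297}{8} + \frac{297}{8} e_{1} - \frac{133}{8} e_{2} - \frac{133}{8} e_{1} e_{2}
Answer: \frac{297}{8} + \frac{297}{8} e_{1} - \frac{133}{8} e_{2} - \frac{133}{8} e_{1} e_{2}


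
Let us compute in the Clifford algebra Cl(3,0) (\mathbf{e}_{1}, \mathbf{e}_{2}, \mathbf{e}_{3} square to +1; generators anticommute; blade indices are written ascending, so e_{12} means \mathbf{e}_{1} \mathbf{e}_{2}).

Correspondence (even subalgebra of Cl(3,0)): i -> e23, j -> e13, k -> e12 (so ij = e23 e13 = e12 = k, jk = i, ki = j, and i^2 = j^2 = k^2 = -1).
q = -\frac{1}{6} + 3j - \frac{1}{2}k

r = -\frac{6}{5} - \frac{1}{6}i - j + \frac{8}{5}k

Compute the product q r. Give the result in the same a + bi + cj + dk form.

In blades: q = -\frac{1}{6} - \frac{1}{2} e_{12} + 3 e_{13}, r = -\frac{6}{5} + \frac{8}{5} e_{12} - e_{13} - \frac{1}{6} e_{23}.
Distribute q over r term by term (generator squares from the signature, products reordered to ascending indices): (-\frac{1}{6})*r = \frac{1}{5} - \frac{4}{15} e_{12} + \frac{1}{6} e_{13} + \frac{1}{36} e_{23}; (-\frac{1}{2} e_{12})*r = \frac{4}{5} + \frac{3}{5} e_{12} + \frac{1}{12} e_{13} - \frac{1}{2} e_{23}; (3 e_{13})*r = 3 + \frac{1}{2} e_{12} - \frac{18}{5} e_{13} + \frac{24}{5} e_{23}.
Sum: 4 + \frac{5}{6} e_{12} - \frac{67}{20} e_{13} + \frac{779}{180} e_{23}; translating back through the correspondence:
Answer: 4 + \frac{779}{180}i - \frac{67}{20}j + \frac{5}{6}k


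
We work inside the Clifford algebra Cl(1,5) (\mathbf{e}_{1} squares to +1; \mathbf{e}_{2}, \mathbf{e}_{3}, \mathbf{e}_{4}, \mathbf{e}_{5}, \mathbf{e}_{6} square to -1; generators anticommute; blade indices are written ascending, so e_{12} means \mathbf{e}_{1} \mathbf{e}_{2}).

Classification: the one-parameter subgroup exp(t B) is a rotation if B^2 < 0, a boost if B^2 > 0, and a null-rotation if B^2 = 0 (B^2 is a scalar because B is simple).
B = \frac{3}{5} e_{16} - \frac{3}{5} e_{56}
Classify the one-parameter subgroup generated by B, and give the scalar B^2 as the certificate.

B^2 term by term: the squares give (\frac{3}{5})^2*(e_{16})^2 + (-\frac{3}{5})^2*(e_{56})^2 = \frac{9}{25}*(+1) + \frac{9}{25}*(-1) = 0 (each basis 2-blade squares to minus the product of its generators' squares); cross terms between blades sharing an index anticommute and cancel. So B^2 = 0.
Answer: null-rotation, certificate B^2 = 0. No conjugation can change B^2 = 0; the sign gives the class.


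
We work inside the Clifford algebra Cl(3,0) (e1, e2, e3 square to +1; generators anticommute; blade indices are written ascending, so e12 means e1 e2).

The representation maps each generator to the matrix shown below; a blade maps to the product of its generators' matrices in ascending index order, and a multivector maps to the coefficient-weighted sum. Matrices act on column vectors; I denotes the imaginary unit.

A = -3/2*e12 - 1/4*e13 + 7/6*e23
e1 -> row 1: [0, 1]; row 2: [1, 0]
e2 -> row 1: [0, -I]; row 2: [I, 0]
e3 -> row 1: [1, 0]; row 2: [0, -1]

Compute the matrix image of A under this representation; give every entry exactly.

Bivector images (products of the table entries): rho(e12) = rho(e1)rho(e2) = row 1: [I, 0]; row 2: [0, -I]; rho(e13) = rho(e1)rho(e3) = row 1: [0, -1]; row 2: [1, 0]; rho(e23) = rho(e2)rho(e3) = row 1: [0, I]; row 2: [I, 0].
M = (-3/2)*rho(e12) + (-1/4)*rho(e13) + (7/6)*rho(e23), summed entrywise:
Answer: row 1: [-3*I/2, 1/4 + 7*I/6]; row 2: [-1/4 + 7*I/6, 3*I/2]


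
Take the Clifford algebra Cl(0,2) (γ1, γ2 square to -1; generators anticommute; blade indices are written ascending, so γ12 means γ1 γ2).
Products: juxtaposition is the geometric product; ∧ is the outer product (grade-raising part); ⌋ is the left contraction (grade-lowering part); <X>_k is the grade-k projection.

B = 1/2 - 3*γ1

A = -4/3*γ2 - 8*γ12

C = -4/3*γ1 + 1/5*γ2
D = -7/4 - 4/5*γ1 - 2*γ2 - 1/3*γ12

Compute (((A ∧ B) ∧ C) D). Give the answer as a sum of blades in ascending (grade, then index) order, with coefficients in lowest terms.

step 1: -2/3*γ2 - 8*γ12
step 2: -8/9*γ12
step 3: -8/27 - 16/9*γ1 + 32/45*γ2 + 14/9*γ12
Answer: -8/27 - 16/9*γ1 + 32/45*γ2 + 14/9*γ12


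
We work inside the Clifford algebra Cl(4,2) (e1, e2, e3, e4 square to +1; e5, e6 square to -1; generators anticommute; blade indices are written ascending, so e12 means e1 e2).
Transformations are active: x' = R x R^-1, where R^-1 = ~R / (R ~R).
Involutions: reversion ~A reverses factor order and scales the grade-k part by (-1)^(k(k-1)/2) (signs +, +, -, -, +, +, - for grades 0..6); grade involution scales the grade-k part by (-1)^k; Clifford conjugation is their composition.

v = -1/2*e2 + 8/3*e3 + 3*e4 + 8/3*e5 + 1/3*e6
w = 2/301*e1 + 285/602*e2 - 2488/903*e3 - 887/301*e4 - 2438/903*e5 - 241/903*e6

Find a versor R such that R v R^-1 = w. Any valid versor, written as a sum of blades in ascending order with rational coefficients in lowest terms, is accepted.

Since q(v) = q(w) = 329/36, the sum R = v + w = 2/301*e1 - 8/301*e2 - 80/903*e3 + 16/301*e4 - 10/301*e5 + 20/301*e6 does the job whenever invertible.
Answer: 2/301*e1 - 8/301*e2 - 80/903*e3 + 16/301*e4 - 10/301*e5 + 20/301*e6


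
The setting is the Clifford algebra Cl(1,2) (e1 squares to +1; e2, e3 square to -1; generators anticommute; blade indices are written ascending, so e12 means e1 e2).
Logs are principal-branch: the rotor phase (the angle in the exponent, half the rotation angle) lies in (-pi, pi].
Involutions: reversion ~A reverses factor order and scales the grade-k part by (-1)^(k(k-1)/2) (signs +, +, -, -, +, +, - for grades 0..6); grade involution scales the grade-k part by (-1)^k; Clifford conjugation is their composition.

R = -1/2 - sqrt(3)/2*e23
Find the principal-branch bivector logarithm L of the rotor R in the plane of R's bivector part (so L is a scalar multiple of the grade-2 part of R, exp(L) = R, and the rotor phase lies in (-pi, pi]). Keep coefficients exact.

The scalar part of R is -1/2, which fixes the principal-branch rotor phase; the unit plane is then the bivector part divided by the sine of that phase, and L is that plane scaled by the phase.
Concretely: cos(phase) = -1/2 gives phase = ±2*pi/3, and since phase/sin(phase) is even the sign is immaterial: L = (phase/sin(phase)) * <R>_2 = (4*sqrt(3)*pi/9) * <R>_2.
Answer: -2*pi/3*e23


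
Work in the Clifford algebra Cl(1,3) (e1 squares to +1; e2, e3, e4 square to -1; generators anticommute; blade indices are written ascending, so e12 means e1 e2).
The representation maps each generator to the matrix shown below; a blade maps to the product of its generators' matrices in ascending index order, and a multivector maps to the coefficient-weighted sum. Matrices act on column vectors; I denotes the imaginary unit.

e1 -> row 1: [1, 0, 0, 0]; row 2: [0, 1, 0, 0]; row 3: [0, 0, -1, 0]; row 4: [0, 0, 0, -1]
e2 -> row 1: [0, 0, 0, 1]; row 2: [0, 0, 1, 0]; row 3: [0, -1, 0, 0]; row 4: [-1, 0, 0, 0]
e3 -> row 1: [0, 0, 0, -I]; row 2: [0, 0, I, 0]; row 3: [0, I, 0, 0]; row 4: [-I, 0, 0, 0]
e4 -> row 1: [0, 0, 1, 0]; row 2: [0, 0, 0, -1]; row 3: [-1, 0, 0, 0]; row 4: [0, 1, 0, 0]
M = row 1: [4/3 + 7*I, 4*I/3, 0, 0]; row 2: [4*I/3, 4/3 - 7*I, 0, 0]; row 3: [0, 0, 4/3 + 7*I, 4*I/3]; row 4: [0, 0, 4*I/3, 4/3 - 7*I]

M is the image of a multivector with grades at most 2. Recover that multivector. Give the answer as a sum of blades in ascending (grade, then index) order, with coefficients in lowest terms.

Method: the blade images are trace-orthogonal — tr(rho(e_A) rho(e_B)^-1) = 4 if A = B and 0 otherwise — and rho(e_A)^-1 = (e_A)^2 * rho(e_A) with (e_A)^2 = +1 or -1, so the coefficient of e_A in the preimage is (e_A)^2 * tr(M rho(e_A))/4.
Nonzero projections over blades of grade <= 2: 1: (1)^2 = +1, tr(M 1) = 16/3, coefficient 4/3; e23: (e23)^2 = -1, tr(M rho(e23)) = 28, coefficient -7; e34: (e34)^2 = -1, tr(M rho(e34)) = 16/3, coefficient -4/3. Every other blade of grade <= 2 projects to 0.
Answer: 4/3 - 7*e23 - 4/3*e34


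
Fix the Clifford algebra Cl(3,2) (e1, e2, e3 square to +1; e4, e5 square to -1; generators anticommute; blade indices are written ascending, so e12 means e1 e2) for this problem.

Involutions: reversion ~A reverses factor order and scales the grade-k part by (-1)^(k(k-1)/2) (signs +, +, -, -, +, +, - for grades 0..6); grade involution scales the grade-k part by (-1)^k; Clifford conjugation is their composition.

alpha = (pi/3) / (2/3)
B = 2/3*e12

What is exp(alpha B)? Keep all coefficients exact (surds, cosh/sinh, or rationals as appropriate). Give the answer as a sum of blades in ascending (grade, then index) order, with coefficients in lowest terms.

B^2 = (2/3)^2*(e12)^2 = 4/9*(-1) = -4/9 (a basis 2-blade squares to minus the product of its generators' squares).
B^2 = -4/9 — B^2 < 0, so the exponential closes trigonometrically: l = 2/3, alpha*l = pi/3, so exp(alpha B) = cos(pi/3) + (sin(pi/3)/(2/3))*B = 1/2 + (3*sqrt(3)/4)*B.
Answer: 1/2 + sqrt(3)/2*e12


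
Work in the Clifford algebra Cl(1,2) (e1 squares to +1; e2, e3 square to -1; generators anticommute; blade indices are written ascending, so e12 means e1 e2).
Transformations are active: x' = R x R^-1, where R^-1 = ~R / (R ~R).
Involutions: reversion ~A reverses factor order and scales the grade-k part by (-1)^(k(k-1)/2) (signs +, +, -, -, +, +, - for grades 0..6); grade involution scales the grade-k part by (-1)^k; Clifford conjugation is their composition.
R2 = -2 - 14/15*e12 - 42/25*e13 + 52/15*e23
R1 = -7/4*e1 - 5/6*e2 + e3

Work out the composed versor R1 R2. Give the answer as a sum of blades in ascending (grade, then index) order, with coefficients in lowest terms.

Distribute over the terms of R1 (each basis-blade product reordered to ascending indices, repeated generators contracted through their squares):
(-7/4*e1) R2 = 7/2*e1 + 49/30*e2 + 147/50*e3 - 91/15*e123
(-5/6*e2) R2 = 7/9*e1 + 5/3*e2 + 26/9*e3 - 7/5*e123
(e3) R2 = -42/25*e1 + 52/15*e2 - 2*e3 - 14/15*e123
Summing the partial products and collecting blades:
Answer: 1169/450*e1 + 203/30*e2 + 1723/450*e3 - 42/5*e123


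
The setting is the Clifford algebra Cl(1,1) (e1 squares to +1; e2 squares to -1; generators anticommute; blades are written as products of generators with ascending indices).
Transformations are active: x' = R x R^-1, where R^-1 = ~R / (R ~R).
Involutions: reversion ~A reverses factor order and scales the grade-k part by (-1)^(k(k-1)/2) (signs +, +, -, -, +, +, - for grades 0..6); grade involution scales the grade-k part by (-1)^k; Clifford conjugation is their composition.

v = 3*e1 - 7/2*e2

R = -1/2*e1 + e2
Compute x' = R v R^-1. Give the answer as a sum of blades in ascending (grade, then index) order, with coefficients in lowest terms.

~R = -1/2*e1 + e2, and R ~R = -3/4, so R^-1 = ~R / (-3/4).
R v = 2 - 5/4*e1 e2
Answer: -1/3*e1 - 11/6*e2


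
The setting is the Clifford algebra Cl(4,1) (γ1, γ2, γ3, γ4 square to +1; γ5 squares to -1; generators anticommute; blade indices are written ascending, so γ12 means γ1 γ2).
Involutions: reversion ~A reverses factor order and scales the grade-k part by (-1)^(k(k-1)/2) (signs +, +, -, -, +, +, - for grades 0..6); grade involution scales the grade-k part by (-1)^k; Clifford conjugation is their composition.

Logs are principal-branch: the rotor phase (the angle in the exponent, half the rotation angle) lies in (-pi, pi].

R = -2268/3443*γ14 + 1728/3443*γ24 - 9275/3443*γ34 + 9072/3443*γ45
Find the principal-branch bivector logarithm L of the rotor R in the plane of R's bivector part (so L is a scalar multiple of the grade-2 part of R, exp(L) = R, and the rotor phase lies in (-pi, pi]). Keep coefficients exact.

The scalar part of R is 0, which pins the rotor phase on the principal branch; dividing the bivector part by the sine of that phase recovers the unit plane, and L is the phase times that plane.
Concretely: cos(phase) = 0 gives phase = ±pi/2, and since phase/sin(phase) is even the sign is immaterial: L = (phase/sin(phase)) * <R>_2 = (pi/2) * <R>_2.
Answer: -1134*pi/3443*γ14 + 864*pi/3443*γ24 - 9275*pi/6886*γ34 + 4536*pi/3443*γ45


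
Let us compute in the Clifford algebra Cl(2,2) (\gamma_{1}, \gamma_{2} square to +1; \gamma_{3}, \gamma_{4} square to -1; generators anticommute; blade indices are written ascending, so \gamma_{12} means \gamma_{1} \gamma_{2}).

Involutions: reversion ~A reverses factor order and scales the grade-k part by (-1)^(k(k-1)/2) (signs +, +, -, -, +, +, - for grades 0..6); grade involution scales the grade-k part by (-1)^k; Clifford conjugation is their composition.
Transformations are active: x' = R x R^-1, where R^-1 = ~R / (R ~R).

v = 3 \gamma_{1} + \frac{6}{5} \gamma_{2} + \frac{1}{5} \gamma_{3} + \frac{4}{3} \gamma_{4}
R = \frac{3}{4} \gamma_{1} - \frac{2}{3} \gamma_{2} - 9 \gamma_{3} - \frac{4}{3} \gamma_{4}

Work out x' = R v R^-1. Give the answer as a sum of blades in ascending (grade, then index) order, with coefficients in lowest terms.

~R = \frac{3}{4} \gamma_{1} - \frac{2}{3} \gamma_{2} - 9 \gamma_{3} - \frac{4}{3} \gamma_{4}, and R ~R = -\frac{3925}{48}, so R^-1 = ~R / (-\frac{3925}{48}).
R v = \frac{181}{36} + \frac{29}{10} \gamma_{12} + \frac{543}{20} \gamma_{13} + 5 \gamma_{14} + \frac{32}{3} \gamma_{23} + \frac{32}{45} \gamma_{24} - \frac{176}{15} \gamma_{34}
Answer: -\frac{12137}{3925} \gamma_{1} - \frac{39494}{35325} \gamma_{2} + \frac{3559}{3925} \gamma_{3} - \frac{41308}{35325} \gamma_{4}


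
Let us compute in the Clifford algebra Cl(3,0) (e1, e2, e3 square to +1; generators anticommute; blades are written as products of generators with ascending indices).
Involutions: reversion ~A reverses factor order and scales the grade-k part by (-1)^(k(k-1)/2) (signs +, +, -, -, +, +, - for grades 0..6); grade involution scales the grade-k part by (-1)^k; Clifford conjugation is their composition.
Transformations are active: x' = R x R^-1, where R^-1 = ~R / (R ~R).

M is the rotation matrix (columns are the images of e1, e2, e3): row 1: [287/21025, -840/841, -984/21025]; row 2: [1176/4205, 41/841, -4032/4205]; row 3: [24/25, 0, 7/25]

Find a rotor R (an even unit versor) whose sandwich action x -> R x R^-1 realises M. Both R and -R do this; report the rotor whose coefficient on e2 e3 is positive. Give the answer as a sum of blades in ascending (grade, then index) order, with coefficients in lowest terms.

Method: write R = a + b12*e1 e2 + b13*e1 e3 + b23*e2 e3 with a^2 + b12^2 + b13^2 + b23^2 = 1 (so R^-1 = ~R). Expanding the columns R e_j ~R gives tr M = 4a^2 - 1 and, from the antisymmetric part, M21 - M12 = -4a*b12, M13 - M31 = 4a*b13, M32 - M23 = -4a*b23.
Here tr M = 7199/21025, so a^2 = (1 + tr M)/4 = 7056/21025 and a = ±84/145. Taking a = 84/145: M21 - M12 = 5376/4205, M13 - M31 = -21168/21025, M32 - M23 = 4032/4205, giving b12 = -16/29, b13 = -63/145, b23 = -12/29, i.e. R = 84/145 - 16/29*e1 e2 - 63/145*e1 e3 - 12/29*e2 e3.
Its e2 e3 coefficient is negative, so report the other preimage -R.
Answer: -84/145 + 16/29*e1 e2 + 63/145*e1 e3 + 12/29*e2 e3. Why the constraint matters: R and -R act identically through the sandwich — M has trace 7199/21025 either way — so only the sign condition on e2 e3 picks one of the two preimages.


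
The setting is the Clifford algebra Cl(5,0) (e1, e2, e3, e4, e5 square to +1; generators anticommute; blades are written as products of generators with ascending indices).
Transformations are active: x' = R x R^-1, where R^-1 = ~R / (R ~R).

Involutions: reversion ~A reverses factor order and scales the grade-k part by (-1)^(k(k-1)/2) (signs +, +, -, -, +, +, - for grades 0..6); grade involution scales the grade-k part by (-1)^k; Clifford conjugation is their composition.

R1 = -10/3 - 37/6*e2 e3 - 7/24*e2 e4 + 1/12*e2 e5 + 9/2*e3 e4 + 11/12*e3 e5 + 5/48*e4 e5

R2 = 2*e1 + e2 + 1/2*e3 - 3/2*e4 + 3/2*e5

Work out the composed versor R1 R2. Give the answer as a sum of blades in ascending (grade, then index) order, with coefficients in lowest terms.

Distribute over the terms of R2 (each basis-blade product reordered to ascending indices, repeated generators contracted through their squares):
R1 (2*e1) = -20/3*e1 - 37/3*e1 e2 e3 - 7/12*e1 e2 e4 + 1/6*e1 e2 e5 + 9*e1 e3 e4 + 11/6*e1 e3 e5 + 5/24*e1 e4 e5
R1 (e2) = -10/3*e2 + 37/6*e3 + 7/24*e4 - 1/12*e5 + 9/2*e2 e3 e4 + 11/12*e2 e3 e5 + 5/48*e2 e4 e5
R1 (1/2*e3) = -37/12*e2 - 5/3*e3 - 9/4*e4 - 11/24*e5 + 7/48*e2 e3 e4 - 1/24*e2 e3 e5 + 5/96*e3 e4 e5
R1 (-3/2*e4) = 7/16*e2 - 27/4*e3 + 5*e4 + 5/32*e5 + 37/4*e2 e3 e4 + 1/8*e2 e4 e5 + 11/8*e3 e4 e5
R1 (3/2*e5) = 1/8*e2 + 11/8*e3 + 5/32*e4 - 5*e5 - 37/4*e2 e3 e5 - 7/16*e2 e4 e5 + 27/4*e3 e4 e5
Summing the partial products and collecting blades:
Answer: -20/3*e1 - 281/48*e2 - 7/8*e3 + 307/96*e4 - 517/96*e5 - 37/3*e1 e2 e3 - 7/12*e1 e2 e4 + 1/6*e1 e2 e5 + 9*e1 e3 e4 + 11/6*e1 e3 e5 + 5/24*e1 e4 e5 + 667/48*e2 e3 e4 - 67/8*e2 e3 e5 - 5/24*e2 e4 e5 + 785/96*e3 e4 e5


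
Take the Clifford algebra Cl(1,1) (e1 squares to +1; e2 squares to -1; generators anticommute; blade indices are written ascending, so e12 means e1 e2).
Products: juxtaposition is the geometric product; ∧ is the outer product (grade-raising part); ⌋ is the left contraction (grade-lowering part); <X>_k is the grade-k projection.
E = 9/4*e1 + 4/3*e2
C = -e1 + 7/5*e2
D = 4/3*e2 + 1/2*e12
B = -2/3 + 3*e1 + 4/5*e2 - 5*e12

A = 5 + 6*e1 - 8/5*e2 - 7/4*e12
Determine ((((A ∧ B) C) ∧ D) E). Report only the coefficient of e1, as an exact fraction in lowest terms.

step 1: -10/3 + 11*e1 + 76/15*e2 - 427/30*e12
step 2: -1357/75 + 1163/50*e1 - 189/10*e2 + 307/15*e12
step 3: -5428/225*e2 + 659/30*e12
step 4: 21712/675 - 1318/45*e1 - 1977/40*e2 + 1357/25*e12
Answer: -1318/45


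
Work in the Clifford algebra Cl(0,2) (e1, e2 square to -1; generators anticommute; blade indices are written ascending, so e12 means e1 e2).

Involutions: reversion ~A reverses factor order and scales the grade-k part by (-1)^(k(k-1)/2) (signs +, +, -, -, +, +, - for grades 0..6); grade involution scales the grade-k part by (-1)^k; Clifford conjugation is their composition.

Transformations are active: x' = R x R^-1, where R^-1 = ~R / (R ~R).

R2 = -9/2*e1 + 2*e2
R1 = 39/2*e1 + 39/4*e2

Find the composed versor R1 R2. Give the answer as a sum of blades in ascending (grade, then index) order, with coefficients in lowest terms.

Distribute over the terms of R1 (each basis-blade product reordered to ascending indices, repeated generators contracted through their squares):
(39/2*e1) R2 = 351/4 + 39*e12
(39/4*e2) R2 = -39/2 + 351/8*e12
Summing the partial products and collecting blades:
Answer: 273/4 + 663/8*e12


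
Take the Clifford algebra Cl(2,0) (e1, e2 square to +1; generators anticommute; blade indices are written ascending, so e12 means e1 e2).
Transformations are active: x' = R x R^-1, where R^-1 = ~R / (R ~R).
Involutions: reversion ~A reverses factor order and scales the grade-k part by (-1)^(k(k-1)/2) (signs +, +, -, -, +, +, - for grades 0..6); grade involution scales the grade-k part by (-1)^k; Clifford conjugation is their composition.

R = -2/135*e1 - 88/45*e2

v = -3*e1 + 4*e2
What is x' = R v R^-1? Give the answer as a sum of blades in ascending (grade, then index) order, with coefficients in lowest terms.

~R = -2/135*e1 - 88/45*e2, and R ~R = 2788/729, so R^-1 = ~R / (2788/729).
R v = -70/9 - 160/27*e12
Answer: 2133/697*e1 + 2756/697*e2


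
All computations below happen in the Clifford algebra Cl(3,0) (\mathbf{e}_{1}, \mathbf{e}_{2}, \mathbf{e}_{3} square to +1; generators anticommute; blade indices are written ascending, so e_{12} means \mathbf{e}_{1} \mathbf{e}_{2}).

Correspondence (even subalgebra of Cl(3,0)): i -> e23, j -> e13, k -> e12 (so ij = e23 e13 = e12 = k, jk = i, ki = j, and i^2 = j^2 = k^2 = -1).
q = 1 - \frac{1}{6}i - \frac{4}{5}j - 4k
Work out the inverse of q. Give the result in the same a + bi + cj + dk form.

In blades: q = 1 - 4 e_{12} - \frac{4}{5} e_{13} - \frac{1}{6} e_{23}.
With qbar = 1 + 4 e_{12} + \frac{4}{5} e_{13} + \frac{1}{6} e_{23} (scalar fixed, mapped units negated), q qbar = \frac{15901}{900} (the sum of squared coefficients), so q^-1 = qbar / (\frac{15901}{900}) = \frac{900}{15901} + \frac{3600}{15901} e_{12} + \frac{720}{15901} e_{13} + \frac{150}{15901} e_{23}; translating back:
Answer: \frac{900}{15901} + \frac{150}{15901}i + \frac{720}{15901}j + \frac{3600}{15901}k


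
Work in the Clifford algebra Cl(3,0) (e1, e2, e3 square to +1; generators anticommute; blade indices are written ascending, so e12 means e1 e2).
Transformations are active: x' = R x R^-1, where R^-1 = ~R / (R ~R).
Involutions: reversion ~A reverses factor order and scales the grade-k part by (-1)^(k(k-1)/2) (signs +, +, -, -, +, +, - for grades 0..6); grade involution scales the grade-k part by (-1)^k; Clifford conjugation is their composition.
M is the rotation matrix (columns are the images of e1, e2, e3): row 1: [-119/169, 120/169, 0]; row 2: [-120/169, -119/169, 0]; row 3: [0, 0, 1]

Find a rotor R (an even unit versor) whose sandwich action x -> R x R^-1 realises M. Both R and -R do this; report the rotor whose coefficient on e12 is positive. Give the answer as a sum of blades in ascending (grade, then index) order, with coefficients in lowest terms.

Method: write R = a + b12*e12 + b13*e13 + b23*e23 with a^2 + b12^2 + b13^2 + b23^2 = 1 (so R^-1 = ~R). Expanding the columns R e_j ~R gives tr M = 4a^2 - 1 and, from the antisymmetric part, M21 - M12 = -4a*b12, M13 - M31 = 4a*b13, M32 - M23 = -4a*b23.
Here tr M = -69/169, so a^2 = (1 + tr M)/4 = 25/169 and a = ±5/13. Taking a = 5/13: M21 - M12 = -240/169, M13 - M31 = 0, M32 - M23 = 0, giving b12 = 12/13, b13 = 0, b23 = 0, i.e. R = 5/13 + 12/13*e12.
Its e12 coefficient is already positive.
Answer: 5/13 + 12/13*e12. Key observation: the double cover Spin(3) -> SO(3) sends R and -R to the same matrix (trace -69/169 here), so the stated sign of the e12 coefficient is what selects one sheet.


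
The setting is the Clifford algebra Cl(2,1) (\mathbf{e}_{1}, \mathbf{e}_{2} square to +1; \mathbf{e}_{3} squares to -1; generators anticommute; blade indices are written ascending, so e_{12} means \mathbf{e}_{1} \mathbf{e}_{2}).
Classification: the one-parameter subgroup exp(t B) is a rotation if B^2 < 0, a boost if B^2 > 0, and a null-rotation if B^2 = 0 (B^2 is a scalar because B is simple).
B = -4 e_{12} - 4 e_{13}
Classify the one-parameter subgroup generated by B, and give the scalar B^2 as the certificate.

B^2 term by term: the squares give (-4)^2*(e_{12})^2 + (-4)^2*(e_{13})^2 = 16*(-1) + 16*(+1) = 0 (each basis 2-blade squares to minus the product of its generators' squares); cross terms between blades sharing an index anticommute and cancel. So B^2 = 0.
Answer: null-rotation, certificate B^2 = 0. Note: conjugating B changes its blade decomposition but never the scalar B^2 = 0, whose sign settles the classification.


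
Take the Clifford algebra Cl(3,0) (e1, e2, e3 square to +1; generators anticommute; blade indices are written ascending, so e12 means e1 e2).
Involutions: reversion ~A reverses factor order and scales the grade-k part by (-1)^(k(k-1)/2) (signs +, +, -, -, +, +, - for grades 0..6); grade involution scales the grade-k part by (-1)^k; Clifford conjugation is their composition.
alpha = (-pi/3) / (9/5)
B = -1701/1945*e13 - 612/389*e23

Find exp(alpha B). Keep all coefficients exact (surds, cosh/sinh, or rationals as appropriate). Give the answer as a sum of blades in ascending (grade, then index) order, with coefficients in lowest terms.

B^2 term by term: the squares give (-1701/1945)^2*(e13)^2 + (-612/389)^2*(e23)^2 = 2893401/3783025*(-1) + 374544/151321*(-1) = -81/25 (each basis 2-blade squares to minus the product of its generators' squares); cross terms between blades sharing an index anticommute and cancel. So B^2 = -81/25.
B^2 = -81/25 — circular case — the even/odd split gives cos and sin: l = 9/5, alpha*l = -pi/3, so exp(alpha B) = cos(-pi/3) + (sin(-pi/3)/(9/5))*B = 1/2 + (-5*sqrt(3)/18)*B.
Answer: 1/2 + 189*sqrt(3)/778*e13 + 170*sqrt(3)/389*e23


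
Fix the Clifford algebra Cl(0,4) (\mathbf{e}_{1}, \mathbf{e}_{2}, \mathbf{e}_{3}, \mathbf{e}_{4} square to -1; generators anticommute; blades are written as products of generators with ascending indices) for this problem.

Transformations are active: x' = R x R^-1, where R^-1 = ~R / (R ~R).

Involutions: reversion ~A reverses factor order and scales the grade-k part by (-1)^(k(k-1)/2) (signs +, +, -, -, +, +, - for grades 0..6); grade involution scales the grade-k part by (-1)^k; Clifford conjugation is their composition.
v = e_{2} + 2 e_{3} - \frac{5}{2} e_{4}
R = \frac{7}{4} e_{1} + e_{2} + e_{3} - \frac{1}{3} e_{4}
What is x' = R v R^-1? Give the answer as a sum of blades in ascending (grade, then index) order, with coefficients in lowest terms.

~R = \frac{7}{4} e_{1} + e_{2} + e_{3} - \frac{1}{3} e_{4}, and R ~R = -\frac{745}{144}, so R^-1 = ~R / (-\frac{745}{144}).
R v = -\frac{23}{6} + \frac{7}{4} e_{1} e_{2} + \frac{7}{2} e_{1} e_{3} - \frac{35}{8} e_{1} e_{4} + e_{2} e_{3} - \frac{13}{6} e_{2} e_{4} - \frac{11}{6} e_{3} e_{4}
Answer: \frac{1932}{745} e_{1} + \frac{359}{745} e_{2} - \frac{386}{745} e_{3} + \frac{2989}{1490} e_{4}


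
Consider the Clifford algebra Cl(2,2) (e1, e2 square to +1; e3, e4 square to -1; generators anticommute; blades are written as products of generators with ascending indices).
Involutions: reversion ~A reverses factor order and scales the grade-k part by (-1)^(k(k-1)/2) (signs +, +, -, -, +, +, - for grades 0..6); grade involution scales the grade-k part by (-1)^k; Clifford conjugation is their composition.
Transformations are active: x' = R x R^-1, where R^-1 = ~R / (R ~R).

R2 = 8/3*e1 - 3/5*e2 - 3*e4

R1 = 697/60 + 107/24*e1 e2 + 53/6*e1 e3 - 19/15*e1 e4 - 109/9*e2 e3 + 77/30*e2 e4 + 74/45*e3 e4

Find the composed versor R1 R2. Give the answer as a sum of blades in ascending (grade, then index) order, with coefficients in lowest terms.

Distribute over the terms of R2 (each basis-blade product reordered to ascending indices, repeated generators contracted through their squares):
R1 (8/3*e1) = 1394/45*e1 - 107/9*e2 - 212/9*e3 + 152/45*e4 - 872/27*e1 e2 e3 + 308/45*e1 e2 e4 + 592/135*e1 e3 e4
R1 (-3/5*e2) = -107/40*e1 - 697/100*e2 - 109/15*e3 + 77/50*e4 + 53/10*e1 e2 e3 - 19/25*e1 e2 e4 - 74/75*e2 e3 e4
R1 (-3*e4) = -19/5*e1 + 77/10*e2 + 74/15*e3 - 697/20*e4 - 107/8*e1 e2 e4 - 53/2*e1 e3 e4 + 109/3*e2 e3 e4
Summing the partial products and collecting blades:
Answer: 8821/360*e1 - 10043/900*e2 - 233/9*e3 - 26939/900*e4 - 7289/270*e1 e2 e3 - 13123/1800*e1 e2 e4 - 5971/270*e1 e3 e4 + 2651/75*e2 e3 e4


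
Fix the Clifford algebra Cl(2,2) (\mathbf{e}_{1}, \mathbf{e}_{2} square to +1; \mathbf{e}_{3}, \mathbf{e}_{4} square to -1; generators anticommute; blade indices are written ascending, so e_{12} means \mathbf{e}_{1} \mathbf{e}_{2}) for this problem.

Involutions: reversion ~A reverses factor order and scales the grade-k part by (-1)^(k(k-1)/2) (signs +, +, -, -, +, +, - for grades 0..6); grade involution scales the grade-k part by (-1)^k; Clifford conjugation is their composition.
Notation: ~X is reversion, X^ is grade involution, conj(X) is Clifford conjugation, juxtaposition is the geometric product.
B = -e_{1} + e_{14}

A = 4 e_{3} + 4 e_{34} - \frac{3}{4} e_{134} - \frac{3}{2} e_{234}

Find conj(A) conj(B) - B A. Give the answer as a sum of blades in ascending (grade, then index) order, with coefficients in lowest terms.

first term: -\frac{3}{4} e_{3} - \frac{3}{4} e_{34} + \frac{3}{2} e_{123} - 8 e_{134} + \frac{3}{2} e_{1234}
second term: \frac{3}{4} e_{3} + \frac{3}{4} e_{34} + \frac{3}{2} e_{123} - 8 e_{134} + \frac{3}{2} e_{1234}
Answer: -\frac{3}{2} e_{3} - \frac{3}{2} e_{34}


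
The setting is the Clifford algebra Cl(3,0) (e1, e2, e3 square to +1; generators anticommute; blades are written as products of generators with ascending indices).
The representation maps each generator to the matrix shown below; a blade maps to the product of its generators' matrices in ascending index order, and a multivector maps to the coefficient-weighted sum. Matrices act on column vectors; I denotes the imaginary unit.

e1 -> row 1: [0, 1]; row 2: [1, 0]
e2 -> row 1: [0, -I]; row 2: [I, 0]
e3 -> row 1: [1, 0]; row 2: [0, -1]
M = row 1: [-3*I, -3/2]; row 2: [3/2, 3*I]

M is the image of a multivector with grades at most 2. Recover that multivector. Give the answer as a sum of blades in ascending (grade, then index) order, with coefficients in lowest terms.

Method: 1, rho(e1), rho(e2), rho(e3) form a trace-orthogonal basis of the 2x2 complex matrices (tr(X Y) = 2 if X = Y, else 0), so M = m0*1 + m1*rho(e1) + m2*rho(e2) + m3*rho(e3) with m0 = tr(M)/2 = 0, m1 = tr(M rho(e1))/2 = 0, m2 = tr(M rho(e2))/2 = -3*I/2, m3 = tr(M rho(e3))/2 = -3*I.
Multiplying table entries, the bivector images are rho(e1 e2) = I*rho(e3), rho(e1 e3) = -I*rho(e2), rho(e2 e3) = I*rho(e1); with real blade coefficients the real parts of m0..m3 are the coefficients of 1, e1, e2, e3 and the imaginary parts give the bivectors (e2 e3: Im m1, e1 e3: -Im m2, e1 e2: Im m3).
Answer: -3*e1 e2 + 3/2*e1 e3


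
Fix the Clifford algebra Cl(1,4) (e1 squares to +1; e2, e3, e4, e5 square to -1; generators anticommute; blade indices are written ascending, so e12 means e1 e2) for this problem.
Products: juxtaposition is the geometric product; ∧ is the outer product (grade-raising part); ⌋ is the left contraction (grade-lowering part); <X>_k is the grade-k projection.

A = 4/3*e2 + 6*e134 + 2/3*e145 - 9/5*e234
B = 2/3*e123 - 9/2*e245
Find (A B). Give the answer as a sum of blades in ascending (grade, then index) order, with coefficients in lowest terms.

step 1: 3*e12 + 8/9*e13 - 6/5*e14 + 4*e24 + 81/10*e35 + 6*e45 + 27*e1235 + 4/9*e2345
Answer: 3*e12 + 8/9*e13 - 6/5*e14 + 4*e24 + 81/10*e35 + 6*e45 + 27*e1235 + 4/9*e2345


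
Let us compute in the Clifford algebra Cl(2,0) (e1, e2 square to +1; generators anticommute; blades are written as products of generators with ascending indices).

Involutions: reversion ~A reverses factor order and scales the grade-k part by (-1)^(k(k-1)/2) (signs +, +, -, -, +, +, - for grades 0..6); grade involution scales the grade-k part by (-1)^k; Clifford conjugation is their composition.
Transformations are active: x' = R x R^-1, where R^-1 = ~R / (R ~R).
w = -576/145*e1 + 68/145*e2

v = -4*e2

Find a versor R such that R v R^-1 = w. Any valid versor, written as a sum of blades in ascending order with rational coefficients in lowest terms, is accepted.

Why this works: both vectors square to 16, so q(v) = q(w) and R = v + w = -576/145*e1 - 512/145*e2 carries v to w — its own direction survives, the complement (v - w)/2 flips.
Answer: -576/145*e1 - 512/145*e2


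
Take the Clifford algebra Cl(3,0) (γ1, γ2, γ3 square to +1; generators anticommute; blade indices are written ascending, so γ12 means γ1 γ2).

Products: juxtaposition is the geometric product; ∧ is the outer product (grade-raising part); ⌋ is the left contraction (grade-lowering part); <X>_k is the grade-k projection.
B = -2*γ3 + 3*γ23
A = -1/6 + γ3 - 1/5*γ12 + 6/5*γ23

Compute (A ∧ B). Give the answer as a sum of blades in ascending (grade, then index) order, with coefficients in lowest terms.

step 1: 1/3*γ3 - 1/2*γ23 + 2/5*γ123
Answer: 1/3*γ3 - 1/2*γ23 + 2/5*γ123


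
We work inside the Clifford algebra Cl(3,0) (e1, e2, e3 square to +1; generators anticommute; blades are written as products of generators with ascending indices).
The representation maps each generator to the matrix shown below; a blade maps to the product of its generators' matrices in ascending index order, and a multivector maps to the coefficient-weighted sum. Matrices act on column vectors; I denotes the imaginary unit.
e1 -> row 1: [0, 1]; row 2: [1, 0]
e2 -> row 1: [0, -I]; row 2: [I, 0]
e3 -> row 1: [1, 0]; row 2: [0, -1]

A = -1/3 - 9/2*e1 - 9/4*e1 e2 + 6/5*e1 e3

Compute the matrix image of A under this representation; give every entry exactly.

Bivector images (products of the table entries): rho(e1 e2) = rho(e1)rho(e2) = row 1: [I, 0]; row 2: [0, -I]; rho(e1 e3) = rho(e1)rho(e3) = row 1: [0, -1]; row 2: [1, 0].
M = (-1/3)*1 + (-9/2)*rho(e1) + (-9/4)*rho(e1 e2) + (6/5)*rho(e1 e3), summed entrywise (1 is the identity matrix):
Answer: row 1: [-1/3 - 9*I/4, -57/10]; row 2: [-33/10, -1/3 + 9*I/4]


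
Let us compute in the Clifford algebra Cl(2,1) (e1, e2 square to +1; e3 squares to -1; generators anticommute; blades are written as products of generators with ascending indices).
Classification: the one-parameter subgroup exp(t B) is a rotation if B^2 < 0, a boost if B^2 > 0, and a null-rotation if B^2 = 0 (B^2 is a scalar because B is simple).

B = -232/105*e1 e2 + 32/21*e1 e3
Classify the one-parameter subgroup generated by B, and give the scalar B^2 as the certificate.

B^2 term by term: the squares give (-232/105)^2*(e1 e2)^2 + (32/21)^2*(e1 e3)^2 = 53824/11025*(-1) + 1024/441*(+1) = -64/25 (each basis 2-blade squares to minus the product of its generators' squares); cross terms between blades sharing an index anticommute and cancel. So B^2 = -64/25.
Answer: rotation, certificate B^2 = -64/25. Key observation: B^2 = -64/25 is a conjugation invariant, so its sign decides the class regardless of the surface form of B.


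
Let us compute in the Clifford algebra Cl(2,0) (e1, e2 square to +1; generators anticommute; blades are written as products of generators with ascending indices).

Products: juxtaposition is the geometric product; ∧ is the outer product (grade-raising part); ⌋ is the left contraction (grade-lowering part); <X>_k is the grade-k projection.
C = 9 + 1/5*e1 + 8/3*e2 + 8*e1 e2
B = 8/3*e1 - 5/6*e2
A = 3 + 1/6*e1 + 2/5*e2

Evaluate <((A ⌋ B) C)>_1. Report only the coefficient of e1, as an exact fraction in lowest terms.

step 1: 1/9 + 8*e1 - 5/2*e2
step 2: -61/15 + 4141/45*e1 + 2257/54*e2 + 409/18*e1 e2
step 3: 4141/45*e1 + 2257/54*e2
Answer: 4141/45


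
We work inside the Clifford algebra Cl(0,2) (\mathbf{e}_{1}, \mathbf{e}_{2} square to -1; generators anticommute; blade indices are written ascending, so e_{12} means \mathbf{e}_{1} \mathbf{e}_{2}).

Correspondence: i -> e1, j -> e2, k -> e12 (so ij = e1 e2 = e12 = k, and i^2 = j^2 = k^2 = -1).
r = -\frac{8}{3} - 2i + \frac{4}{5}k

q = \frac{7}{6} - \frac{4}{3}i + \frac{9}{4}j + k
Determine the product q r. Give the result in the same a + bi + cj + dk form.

In blades: q = \frac{7}{6} - \frac{4}{3} e_{1} + \frac{9}{4} e_{2} + e_{12}, r = -\frac{8}{3} - 2 e_{1} + \frac{4}{5} e_{12}.
Distribute q over r term by term (generator squares from the signature, products reordered to ascending indices): (\frac{7}{6})*r = -\frac{28}{9} - \frac{7}{3} e_{1} + \frac{14}{15} e_{12}; (-\frac{4}{3} e_{1})*r = -\frac{8}{3} + \frac{32}{9} e_{1} + \frac{16}{15} e_{2}; (\frac{9}{4} e_{2})*r = \frac{9}{5} e_{1} - 6 e_{2} + \frac{9}{2} e_{12}; (e_{12})*r = -\frac{4}{5} - 2 e_{2} - \frac{8}{3} e_{12}.
Sum: -\frac{296}{45} + \frac{136}{45} e_{1} - \frac{104}{15} e_{2} + \frac{83}{30} e_{12}; translating back through the correspondence:
Answer: -\frac{296}{45} + \frac{136}{45}i - \frac{104}{15}j + \frac{83}{30}k


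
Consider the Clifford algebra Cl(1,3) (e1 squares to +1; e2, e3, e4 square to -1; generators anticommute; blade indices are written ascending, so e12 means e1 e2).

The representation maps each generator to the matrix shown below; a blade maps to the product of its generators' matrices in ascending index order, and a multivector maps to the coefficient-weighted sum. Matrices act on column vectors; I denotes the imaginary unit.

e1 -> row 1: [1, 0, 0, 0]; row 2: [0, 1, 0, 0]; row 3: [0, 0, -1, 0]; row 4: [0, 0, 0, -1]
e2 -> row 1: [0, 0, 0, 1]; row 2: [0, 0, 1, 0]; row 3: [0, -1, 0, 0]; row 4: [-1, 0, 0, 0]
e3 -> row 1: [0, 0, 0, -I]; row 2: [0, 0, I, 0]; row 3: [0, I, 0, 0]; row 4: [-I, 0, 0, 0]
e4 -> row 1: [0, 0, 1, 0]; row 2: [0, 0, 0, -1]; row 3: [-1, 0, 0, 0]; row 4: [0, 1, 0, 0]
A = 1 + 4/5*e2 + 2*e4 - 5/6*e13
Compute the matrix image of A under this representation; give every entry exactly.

Bivector images (products of the table entries): rho(e13) = rho(e1)rho(e3) = row 1: [0, 0, 0, -I]; row 2: [0, 0, I, 0]; row 3: [0, -I, 0, 0]; row 4: [I, 0, 0, 0].
M = (1)*1 + (4/5)*rho(e2) + (2)*rho(e4) + (-5/6)*rho(e13), summed entrywise (1 is the identity matrix):
Answer: row 1: [1, 0, 2, 4/5 + 5*I/6]; row 2: [0, 1, 4/5 - 5*I/6, -2]; row 3: [-2, -4/5 + 5*I/6, 1, 0]; row 4: [-4/5 - 5*I/6, 2, 0, 1]
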